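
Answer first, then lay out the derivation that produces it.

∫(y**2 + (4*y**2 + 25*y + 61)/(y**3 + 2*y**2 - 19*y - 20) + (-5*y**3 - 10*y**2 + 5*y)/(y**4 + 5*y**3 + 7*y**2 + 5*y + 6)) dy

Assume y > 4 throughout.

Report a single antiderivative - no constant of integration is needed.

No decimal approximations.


The answer is y**3/3 + 5*log(y - 4) - 2*log(y + 1) - 2*log(y + 2) - 3*log(y + 3) + log(y + 5) + 2*atan(y).
Step 1. Rewrite: now ∫(y**2) dy + ∫((4*y**2 + 25*y + 61)/(y**3 + 2*y**2 - 19*y - 20)) dy + ∫((-5*y**3 - 10*y**2 + 5*y)/(y**4 + 5*y**3 + 7*y**2 + 5*y + 6)) dy.
Step 2. Decompose ∫((4*y**2 + 25*y + 61)/(y**3 + 2*y**2 - 19*y - 20)) dy by partial fractions, (4*y**2 + 25*y + 61)/(y**3 + 2*y**2 - 19*y - 20) = 1/(y + 5) - 2/(y + 1) + 5/(y - 4): now ∫(y**2) dy + ∫((-5*y**3 - 10*y**2 + 5*y)/(y**4 + 5*y**3 + 7*y**2 + 5*y + 6)) dy + ∫(5/(y - 4)) dy + ∫(-2/(y + 1)) dy + ∫(1/(y + 5)) dy.
Step 3. Evaluate the standard form [assuming y > -5]: now log(y + 5) + ∫(y**2) dy + ∫((-5*y**3 - 10*y**2 + 5*y)/(y**4 + 5*y**3 + 7*y**2 + 5*y + 6)) dy + ∫(5/(y - 4)) dy + ∫(-2/(y + 1)) dy.
Step 4. Evaluate the standard form [assuming y > -1]: now -2*log(y + 1) + log(y + 5) + ∫(y**2) dy + ∫((-5*y**3 - 10*y**2 + 5*y)/(y**4 + 5*y**3 + 7*y**2 + 5*y + 6)) dy + ∫(5/(y - 4)) dy.
Step 5. Evaluate the standard form [assuming y > 4]: now 5*log(y - 4) - 2*log(y + 1) + log(y + 5) + ∫(y**2) dy + ∫((-5*y**3 - 10*y**2 + 5*y)/(y**4 + 5*y**3 + 7*y**2 + 5*y + 6)) dy.
Step 6. Evaluate the standard form: now y**3/3 + 5*log(y - 4) - 2*log(y + 1) + log(y + 5) + ∫((-5*y**3 - 10*y**2 + 5*y)/(y**4 + 5*y**3 + 7*y**2 + 5*y + 6)) dy.
Step 7. Decompose ∫((-5*y**3 - 10*y**2 + 5*y)/(y**4 + 5*y**3 + 7*y**2 + 5*y + 6)) dy by partial fractions, (-5*y**3 - 10*y**2 + 5*y)/(y**4 + 5*y**3 + 7*y**2 + 5*y + 6) = 2/(y**2 + 1) - 3/(y + 3) - 2/(y + 2): now y**3/3 + 5*log(y - 4) - 2*log(y + 1) + log(y + 5) + ∫(-2/(y + 2)) dy + ∫(-3/(y + 3)) dy + ∫(2/(y**2 + 1)) dy.
Step 8. Evaluate the standard form [assuming y > -3]: now y**3/3 + 5*log(y - 4) - 2*log(y + 1) - 3*log(y + 3) + log(y + 5) + ∫(-2/(y + 2)) dy + ∫(2/(y**2 + 1)) dy.
Step 9. Evaluate the standard form [assuming y > -2]: now y**3/3 + 5*log(y - 4) - 2*log(y + 1) - 2*log(y + 2) - 3*log(y + 3) + log(y + 5) + ∫(2/(y**2 + 1)) dy.
Step 10. Evaluate the standard form: now y**3/3 + 5*log(y - 4) - 2*log(y + 1) - 2*log(y + 2) - 3*log(y + 3) + log(y + 5) + 2*atan(y).
Answer: y**3/3 + 5*log(y - 4) - 2*log(y + 1) - 2*log(y + 2) - 3*log(y + 3) + log(y + 5) + 2*atan(y).


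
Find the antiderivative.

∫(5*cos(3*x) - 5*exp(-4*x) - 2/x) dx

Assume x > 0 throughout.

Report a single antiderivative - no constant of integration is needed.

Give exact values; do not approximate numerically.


Answer: -2*log(x) + 5*sin(3*x)/3 + 5*exp(-4*x)/4.


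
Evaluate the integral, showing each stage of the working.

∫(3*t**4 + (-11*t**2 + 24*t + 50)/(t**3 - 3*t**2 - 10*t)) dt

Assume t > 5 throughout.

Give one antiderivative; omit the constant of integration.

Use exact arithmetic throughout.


Step 1. Rewrite: now ∫(3*t**4) dt + ∫((-11*t**2 + 24*t + 50)/(t**3 - 3*t**2 - 10*t)) dt.
Step 2. Decompose ∫((-11*t**2 + 24*t + 50)/(t**3 - 3*t**2 - 10*t)) dt by partial fractions, (-11*t**2 + 24*t + 50)/(t**3 - 3*t**2 - 10*t) = -3/(t + 2) - 3/(t - 5) - 5/t: now ∫(-5/t) dt + ∫(3*t**4) dt + ∫(-3/(t - 5)) dt + ∫(-3/(t + 2)) dt.
Step 3. Evaluate the standard form [assuming t > -2]: now -3*log(t + 2) + ∫(-5/t) dt + ∫(3*t**4) dt + ∫(-3/(t - 5)) dt.
Step 4. Evaluate the standard form [assuming t > 0]: now -5*log(t) - 3*log(t + 2) + ∫(3*t**4) dt + ∫(-3/(t - 5)) dt.
Step 5. Evaluate the standard form [assuming t > 5]: now -5*log(t) - 3*log(t - 5) - 3*log(t + 2) + ∫(3*t**4) dt.
Step 6. Evaluate the standard form: now 3*t**5/5 - 5*log(t) - 3*log(t - 5) - 3*log(t + 2).
Answer: 3*t**5/5 - 5*log(t) - 3*log(t - 5) - 3*log(t + 2).


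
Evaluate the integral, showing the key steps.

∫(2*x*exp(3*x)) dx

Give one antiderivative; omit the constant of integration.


Step 1. Integrate ∫(2*x*exp(3*x)) dx by parts with u = x, dv = (2*exp(3*x)) dx, so v = 2*exp(3*x)/3: now 2*x*exp(3*x)/3 + ∫(-2*exp(3*x)/3) dx.
Step 2. Evaluate the standard form: now 2*x*exp(3*x)/3 - 2*exp(3*x)/9.
Answer: 2*x*exp(3*x)/3 - 2*exp(3*x)/9.


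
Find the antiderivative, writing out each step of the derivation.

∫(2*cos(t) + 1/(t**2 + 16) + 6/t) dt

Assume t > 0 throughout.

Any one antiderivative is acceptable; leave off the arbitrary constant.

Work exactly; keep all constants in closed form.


Step 1. Rewrite: now ∫(6/t) dt + ∫(1/(t**2 + 16)) dt + ∫(2*cos(t)) dt.
Step 2. Evaluate the standard form: now 2*sin(t) + ∫(6/t) dt + ∫(1/(t**2 + 16)) dt.
Step 3. Evaluate the standard form [assuming t > 0]: now 6*log(t) + 2*sin(t) + ∫(1/(t**2 + 16)) dt.
Step 4. Evaluate the standard form: now 6*log(t) + 2*sin(t) + atan(t/4)/4.
Answer: 6*log(t) + 2*sin(t) + atan(t/4)/4.


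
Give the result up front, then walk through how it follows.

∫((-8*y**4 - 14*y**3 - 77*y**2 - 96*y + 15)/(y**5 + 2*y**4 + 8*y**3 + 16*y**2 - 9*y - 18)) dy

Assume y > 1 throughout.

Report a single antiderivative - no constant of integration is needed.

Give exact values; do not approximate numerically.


The answer is -3*log(y - 1) - 2*log(y + 1) - 3*log(y + 2) - atan(y/3).
Step 1. Decompose ∫((-8*y**4 - 14*y**3 - 77*y**2 - 96*y + 15)/(y**5 + 2*y**4 + 8*y**3 + 16*y**2 - 9*y - 18)) dy by partial fractions, (-8*y**4 - 14*y**3 - 77*y**2 - 96*y + 15)/(y**5 + 2*y**4 + 8*y**3 + 16*y**2 - 9*y - 18) = -3/(y**2 + 9) - 3/(y + 2) - 2/(y + 1) - 3/(y - 1): now ∫(-3/(y - 1)) dy + ∫(-2/(y + 1)) dy + ∫(-3/(y + 2)) dy + ∫(-3/(y**2 + 9)) dy.
Step 2. Evaluate the standard form [assuming y > -2]: now -3*log(y + 2) + ∫(-3/(y - 1)) dy + ∫(-2/(y + 1)) dy + ∫(-3/(y**2 + 9)) dy.
Step 3. Evaluate the standard form [assuming y > 1]: now -3*log(y - 1) - 3*log(y + 2) + ∫(-2/(y + 1)) dy + ∫(-3/(y**2 + 9)) dy.
Step 4. Evaluate the standard form [assuming y > -1]: now -3*log(y - 1) - 2*log(y + 1) - 3*log(y + 2) + ∫(-3/(y**2 + 9)) dy.
Step 5. Evaluate the standard form: now -3*log(y - 1) - 2*log(y + 1) - 3*log(y + 2) - atan(y/3).
Answer: -3*log(y - 1) - 2*log(y + 1) - 3*log(y + 2) - atan(y/3).


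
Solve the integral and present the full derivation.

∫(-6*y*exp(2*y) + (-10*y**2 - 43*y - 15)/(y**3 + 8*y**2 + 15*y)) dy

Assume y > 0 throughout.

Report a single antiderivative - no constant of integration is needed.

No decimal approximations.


Step 1. Rewrite: now ∫(-6*y*exp(2*y)) dy + ∫((-10*y**2 - 43*y - 15)/(y**3 + 8*y**2 + 15*y)) dy.
Step 2. Integrate ∫(-6*y*exp(2*y)) dy by parts with u = y, dv = (-6*exp(2*y)) dy, so v = -3*exp(2*y): now -3*y*exp(2*y) + ∫((-10*y**2 - 43*y - 15)/(y**3 + 8*y**2 + 15*y)) dy + ∫(3*exp(2*y)) dy.
Step 3. Evaluate the standard form: now -3*y*exp(2*y) + 3*exp(2*y)/2 + ∫((-10*y**2 - 43*y - 15)/(y**3 + 8*y**2 + 15*y)) dy.
Step 4. Decompose ∫((-10*y**2 - 43*y - 15)/(y**3 + 8*y**2 + 15*y)) dy by partial fractions, (-10*y**2 - 43*y - 15)/(y**3 + 8*y**2 + 15*y) = -5/(y + 5) - 4/(y + 3) - 1/y: now -3*y*exp(2*y) + 3*exp(2*y)/2 + ∫(-1/y) dy + ∫(-4/(y + 3)) dy + ∫(-5/(y + 5)) dy.
Step 5. Evaluate the standard form [assuming y > -3]: now -3*y*exp(2*y) + 3*exp(2*y)/2 - 4*log(y + 3) + ∫(-1/y) dy + ∫(-5/(y + 5)) dy.
Step 6. Evaluate the standard form [assuming y > -5]: now -3*y*exp(2*y) + 3*exp(2*y)/2 - 4*log(y + 3) - 5*log(y + 5) + ∫(-1/y) dy.
Step 7. Evaluate the standard form [assuming y > 0]: now -3*y*exp(2*y) + 3*exp(2*y)/2 - log(y) - 4*log(y + 3) - 5*log(y + 5).
Answer: -3*y*exp(2*y) + 3*exp(2*y)/2 - log(y) - 4*log(y + 3) - 5*log(y + 5).


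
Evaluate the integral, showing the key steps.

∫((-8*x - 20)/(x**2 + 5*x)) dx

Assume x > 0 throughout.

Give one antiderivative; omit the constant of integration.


Step 1. Decompose ∫((-8*x - 20)/(x**2 + 5*x)) dx by partial fractions, (-8*x - 20)/(x**2 + 5*x) = -4/(x + 5) - 4/x: now ∫(-4/x) dx + ∫(-4/(x + 5)) dx.
Step 2. Evaluate the standard form [assuming x > 0]: now -4*log(x) + ∫(-4/(x + 5)) dx.
Step 3. Evaluate the standard form [assuming x > -5]: now -4*log(x) - 4*log(x + 5).
Answer: -4*log(x) - 4*log(x + 5).


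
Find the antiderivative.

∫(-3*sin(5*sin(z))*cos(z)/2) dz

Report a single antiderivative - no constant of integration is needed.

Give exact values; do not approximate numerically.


Answer: 3*cos(5*sin(z))/10.


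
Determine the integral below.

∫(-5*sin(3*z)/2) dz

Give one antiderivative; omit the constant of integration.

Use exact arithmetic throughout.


Answer: 5*cos(3*z)/6.


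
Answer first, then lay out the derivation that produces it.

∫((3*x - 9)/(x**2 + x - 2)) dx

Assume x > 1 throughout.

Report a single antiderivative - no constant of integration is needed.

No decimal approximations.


The answer is -2*log(x - 1) + 5*log(x + 2).
Step 1. Decompose ∫((3*x - 9)/(x**2 + x - 2)) dx by partial fractions, (3*x - 9)/(x**2 + x - 2) = 5/(x + 2) - 2/(x - 1): now ∫(-2/(x - 1)) dx + ∫(5/(x + 2)) dx.
Step 2. Evaluate the standard form [assuming x > 1]: now -2*log(x - 1) + ∫(5/(x + 2)) dx.
Step 3. Evaluate the standard form [assuming x > -2]: now -2*log(x - 1) + 5*log(x + 2).
Answer: -2*log(x - 1) + 5*log(x + 2).


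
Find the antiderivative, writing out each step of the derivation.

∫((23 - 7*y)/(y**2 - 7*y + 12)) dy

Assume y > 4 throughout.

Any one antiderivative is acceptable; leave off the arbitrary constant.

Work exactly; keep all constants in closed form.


Step 1. Decompose ∫((23 - 7*y)/(y**2 - 7*y + 12)) dy by partial fractions, (23 - 7*y)/(y**2 - 7*y + 12) = -2/(y - 3) - 5/(y - 4): now ∫(-5/(y - 4)) dy + ∫(-2/(y - 3)) dy.
Step 2. Evaluate the standard form [assuming y > 3]: now -2*log(y - 3) + ∫(-5/(y - 4)) dy.
Step 3. Evaluate the standard form [assuming y > 4]: now -5*log(y - 4) - 2*log(y - 3).
Answer: -5*log(y - 4) - 2*log(y - 3).


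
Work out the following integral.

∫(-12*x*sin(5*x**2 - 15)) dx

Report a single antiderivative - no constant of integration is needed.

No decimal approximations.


Answer: 6*cos(5*x**2 - 15)/5.


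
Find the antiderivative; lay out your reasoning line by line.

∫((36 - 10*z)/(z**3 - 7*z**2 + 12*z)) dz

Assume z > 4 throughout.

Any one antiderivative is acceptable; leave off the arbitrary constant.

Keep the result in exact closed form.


Step 1. Decompose ∫((36 - 10*z)/(z**3 - 7*z**2 + 12*z)) dz by partial fractions, (36 - 10*z)/(z**3 - 7*z**2 + 12*z) = -2/(z - 3) - 1/(z - 4) + 3/z: now ∫(3/z) dz + ∫(-1/(z - 4)) dz + ∫(-2/(z - 3)) dz.
Step 2. Evaluate the standard form [assuming z > 0]: now 3*log(z) + ∫(-1/(z - 4)) dz + ∫(-2/(z - 3)) dz.
Step 3. Evaluate the standard form [assuming z > 4]: now 3*log(z) - log(z - 4) + ∫(-2/(z - 3)) dz.
Step 4. Evaluate the standard form [assuming z > 3]: now 3*log(z) - log(z - 4) - 2*log(z - 3).
Answer: 3*log(z) - log(z - 4) - 2*log(z - 3).


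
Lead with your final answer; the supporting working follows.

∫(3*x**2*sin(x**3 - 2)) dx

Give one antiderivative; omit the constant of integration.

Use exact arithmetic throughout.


The answer is -cos(x**3 - 2).
Step 1. Substitute u = x**3 - 2, turning ∫(3*x**2*sin(x**3 - 2)) dx into ∫(sin(u)) du: now ∫(sin(u)) du.
Step 2. Evaluate the standard form: now -cos(u).
Step 3. Substitute back u = x**3 - 2: now -cos(x**3 - 2).
Answer: -cos(x**3 - 2).


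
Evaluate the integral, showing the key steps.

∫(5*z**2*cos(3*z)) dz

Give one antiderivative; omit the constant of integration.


Step 1. Integrate ∫(5*z**2*cos(3*z)) dz by parts with u = z**2, dv = (5*cos(3*z)) dz, so v = 5*sin(3*z)/3: now 5*z**2*sin(3*z)/3 + ∫(-10*z*sin(3*z)/3) dz.
Step 2. Integrate ∫(-10*z*sin(3*z)/3) dz by parts with u = z, dv = (-10*sin(3*z)/3) dz, so v = 10*cos(3*z)/9: now 5*z**2*sin(3*z)/3 + 10*z*cos(3*z)/9 + ∫(-10*cos(3*z)/9) dz.
Step 3. Evaluate the standard form: now 5*z**2*sin(3*z)/3 + 10*z*cos(3*z)/9 - 10*sin(3*z)/27.
Answer: 5*z**2*sin(3*z)/3 + 10*z*cos(3*z)/9 - 10*sin(3*z)/27.


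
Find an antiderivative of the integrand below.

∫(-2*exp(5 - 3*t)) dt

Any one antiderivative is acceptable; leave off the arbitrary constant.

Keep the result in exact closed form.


Answer: 2*exp(5 - 3*t)/3.


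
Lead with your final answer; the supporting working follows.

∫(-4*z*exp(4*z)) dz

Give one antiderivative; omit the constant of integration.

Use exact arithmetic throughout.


The answer is -z*exp(4*z) + exp(4*z)/4.
Step 1. Integrate ∫(-4*z*exp(4*z)) dz by parts with u = z, dv = (-4*exp(4*z)) dz, so v = -exp(4*z): now -z*exp(4*z) + ∫(exp(4*z)) dz.
Step 2. Evaluate the standard form: now -z*exp(4*z) + exp(4*z)/4.
Answer: -z*exp(4*z) + exp(4*z)/4.


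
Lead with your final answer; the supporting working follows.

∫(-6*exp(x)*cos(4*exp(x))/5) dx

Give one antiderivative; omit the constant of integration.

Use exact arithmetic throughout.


The answer is -3*sin(4*exp(x))/10.
Step 1. Substitute u = exp(x), turning ∫(-6*exp(x)*cos(4*exp(x))/5) dx into ∫(-6*cos(4*u)/5) du: now ∫(-6*cos(4*u)/5) du.
Step 2. Evaluate the standard form: now -3*sin(4*u)/10.
Step 3. Substitute back u = exp(x): now -3*sin(4*exp(x))/10.
Answer: -3*sin(4*exp(x))/10.


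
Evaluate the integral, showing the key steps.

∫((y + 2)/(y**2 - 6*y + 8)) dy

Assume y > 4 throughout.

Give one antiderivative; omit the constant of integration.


Step 1. Decompose ∫((y + 2)/(y**2 - 6*y + 8)) dy by partial fractions, (y + 2)/(y**2 - 6*y + 8) = -2/(y - 2) + 3/(y - 4): now ∫(3/(y - 4)) dy + ∫(-2/(y - 2)) dy.
Step 2. Evaluate the standard form [assuming y > 2]: now -2*log(y - 2) + ∫(3/(y - 4)) dy.
Step 3. Evaluate the standard form [assuming y > 4]: now 3*log(y - 4) - 2*log(y - 2).
Answer: 3*log(y - 4) - 2*log(y - 2).


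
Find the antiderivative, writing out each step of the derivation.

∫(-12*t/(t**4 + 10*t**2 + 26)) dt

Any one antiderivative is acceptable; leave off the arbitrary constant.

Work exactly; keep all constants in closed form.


Step 1. Substitute u = t**2 + 5, turning ∫(-12*t/(t**4 + 10*t**2 + 26)) dt into ∫(-6/(u**2 + 1)) du: now ∫(-6/(u**2 + 1)) du.
Step 2. Evaluate the standard form: now -6*atan(u).
Step 3. Substitute back u = t**2 + 5: now -6*atan(t**2 + 5).
Answer: -6*atan(t**2 + 5).


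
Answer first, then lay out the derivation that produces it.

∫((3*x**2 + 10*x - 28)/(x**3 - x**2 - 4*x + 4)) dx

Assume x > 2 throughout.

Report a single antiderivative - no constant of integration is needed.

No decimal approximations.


The answer is log(x - 2) + 5*log(x - 1) - 3*log(x + 2).
Step 1. Decompose ∫((3*x**2 + 10*x - 28)/(x**3 - x**2 - 4*x + 4)) dx by partial fractions, (3*x**2 + 10*x - 28)/(x**3 - x**2 - 4*x + 4) = -3/(x + 2) + 5/(x - 1) + 1/(x - 2): now ∫(1/(x - 2)) dx + ∫(5/(x - 1)) dx + ∫(-3/(x + 2)) dx.
Step 2. Evaluate the standard form [assuming x > 2]: now log(x - 2) + ∫(5/(x - 1)) dx + ∫(-3/(x + 2)) dx.
Step 3. Evaluate the standard form [assuming x > 1]: now log(x - 2) + 5*log(x - 1) + ∫(-3/(x + 2)) dx.
Step 4. Evaluate the standard form [assuming x > -2]: now log(x - 2) + 5*log(x - 1) - 3*log(x + 2).
Answer: log(x - 2) + 5*log(x - 1) - 3*log(x + 2).


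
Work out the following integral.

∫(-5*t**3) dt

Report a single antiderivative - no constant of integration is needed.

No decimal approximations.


Answer: -5*t**4/4.


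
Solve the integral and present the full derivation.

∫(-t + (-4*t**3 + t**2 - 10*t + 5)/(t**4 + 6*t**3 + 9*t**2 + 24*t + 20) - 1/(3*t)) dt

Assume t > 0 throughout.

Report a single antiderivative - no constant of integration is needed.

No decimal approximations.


Step 1. Rewrite: now ∫(-1/(3*t)) dt + ∫(-t) dt + ∫((-4*t**3 + t**2 - 10*t + 5)/(t**4 + 6*t**3 + 9*t**2 + 24*t + 20)) dt.
Step 2. Evaluate the standard form [assuming t > 0]: now -log(t)/3 + ∫(-t) dt + ∫((-4*t**3 + t**2 - 10*t + 5)/(t**4 + 6*t**3 + 9*t**2 + 24*t + 20)) dt.
Step 3. Decompose ∫((-4*t**3 + t**2 - 10*t + 5)/(t**4 + 6*t**3 + 9*t**2 + 24*t + 20)) dt by partial fractions, (-4*t**3 + t**2 - 10*t + 5)/(t**4 + 6*t**3 + 9*t**2 + 24*t + 20) = 1/(t**2 + 4) - 5/(t + 5) + 1/(t + 1): now -log(t)/3 + ∫(-t) dt + ∫(1/(t + 1)) dt + ∫(-5/(t + 5)) dt + ∫(1/(t**2 + 4)) dt.
Step 4. Evaluate the standard form [assuming t > -1]: now -log(t)/3 + log(t + 1) + ∫(-t) dt + ∫(-5/(t + 5)) dt + ∫(1/(t**2 + 4)) dt.
Step 5. Evaluate the standard form [assuming t > -5]: now -log(t)/3 + log(t + 1) - 5*log(t + 5) + ∫(-t) dt + ∫(1/(t**2 + 4)) dt.
Step 6. Evaluate the standard form: now -log(t)/3 + log(t + 1) - 5*log(t + 5) + atan(t/2)/2 + ∫(-t) dt.
Step 7. Evaluate the standard form: now -t**2/2 - log(t)/3 + log(t + 1) - 5*log(t + 5) + atan(t/2)/2.
Answer: -t**2/2 - log(t)/3 + log(t + 1) - 5*log(t + 5) + atan(t/2)/2.


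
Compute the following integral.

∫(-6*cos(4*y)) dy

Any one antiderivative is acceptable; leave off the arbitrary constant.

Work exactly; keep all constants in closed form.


Answer: -3*sin(4*y)/2.


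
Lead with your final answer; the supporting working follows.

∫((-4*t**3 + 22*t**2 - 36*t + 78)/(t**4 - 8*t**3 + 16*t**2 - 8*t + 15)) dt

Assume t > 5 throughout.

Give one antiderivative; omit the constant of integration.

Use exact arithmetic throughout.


The answer is -log(t - 5) - 3*log(t - 3) + 4*atan(t).
Step 1. Decompose ∫((-4*t**3 + 22*t**2 - 36*t + 78)/(t**4 - 8*t**3 + 16*t**2 - 8*t + 15)) dt by partial fractions, (-4*t**3 + 22*t**2 - 36*t + 78)/(t**4 - 8*t**3 + 16*t**2 - 8*t + 15) = 4/(t**2 + 1) - 3/(t - 3) - 1/(t - 5): now ∫(-1/(t - 5)) dt + ∫(-3/(t - 3)) dt + ∫(4/(t**2 + 1)) dt.
Step 2. Evaluate the standard form [assuming t > 5]: now -log(t - 5) + ∫(-3/(t - 3)) dt + ∫(4/(t**2 + 1)) dt.
Step 3. Evaluate the standard form [assuming t > 3]: now -log(t - 5) - 3*log(t - 3) + ∫(4/(t**2 + 1)) dt.
Step 4. Evaluate the standard form: now -log(t - 5) - 3*log(t - 3) + 4*atan(t).
Answer: -log(t - 5) - 3*log(t - 3) + 4*atan(t).


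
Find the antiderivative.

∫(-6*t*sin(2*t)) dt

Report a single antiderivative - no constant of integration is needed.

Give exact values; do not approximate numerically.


Answer: 3*t*cos(2*t) - 3*sin(2*t)/2.


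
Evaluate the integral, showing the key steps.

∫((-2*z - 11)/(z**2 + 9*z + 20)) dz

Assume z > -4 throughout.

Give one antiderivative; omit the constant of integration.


Step 1. Decompose ∫((-2*z - 11)/(z**2 + 9*z + 20)) dz by partial fractions, (-2*z - 11)/(z**2 + 9*z + 20) = 1/(z + 5) - 3/(z + 4): now ∫(-3/(z + 4)) dz + ∫(1/(z + 5)) dz.
Step 2. Evaluate the standard form [assuming z > -5]: now log(z + 5) + ∫(-3/(z + 4)) dz.
Step 3. Evaluate the standard form [assuming z > -4]: now -3*log(z + 4) + log(z + 5).
Answer: -3*log(z + 4) + log(z + 5).


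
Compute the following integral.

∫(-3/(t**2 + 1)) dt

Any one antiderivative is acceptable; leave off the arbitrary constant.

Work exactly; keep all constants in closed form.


Answer: -3*atan(t).


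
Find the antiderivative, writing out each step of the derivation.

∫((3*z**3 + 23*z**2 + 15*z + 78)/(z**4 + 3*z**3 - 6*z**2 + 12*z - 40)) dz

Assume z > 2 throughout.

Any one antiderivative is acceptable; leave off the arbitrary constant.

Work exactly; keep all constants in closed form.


Step 1. Decompose ∫((3*z**3 + 23*z**2 + 15*z + 78)/(z**4 + 3*z**3 - 6*z**2 + 12*z - 40)) dz by partial fractions, (3*z**3 + 23*z**2 + 15*z + 78)/(z**4 + 3*z**3 - 6*z**2 + 12*z - 40) = 1/(z**2 + 4) - 1/(z + 5) + 4/(z - 2): now ∫(4/(z - 2)) dz + ∫(-1/(z + 5)) dz + ∫(1/(z**2 + 4)) dz.
Step 2. Evaluate the standard form [assuming z > -5]: now -log(z + 5) + ∫(4/(z - 2)) dz + ∫(1/(z**2 + 4)) dz.
Step 3. Evaluate the standard form [assuming z > 2]: now 4*log(z - 2) - log(z + 5) + ∫(1/(z**2 + 4)) dz.
Step 4. Evaluate the standard form: now 4*log(z - 2) - log(z + 5) + atan(z/2)/2.
Answer: 4*log(z - 2) - log(z + 5) + atan(z/2)/2.


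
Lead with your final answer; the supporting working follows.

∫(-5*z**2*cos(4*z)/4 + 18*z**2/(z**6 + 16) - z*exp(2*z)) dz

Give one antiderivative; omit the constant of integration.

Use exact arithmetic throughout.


The answer is -5*z**2*sin(4*z)/16 - z*exp(2*z)/2 - 5*z*cos(4*z)/32 + exp(2*z)/4 + 5*sin(4*z)/128 + 3*atan(z**3/4)/2.
Step 1. Rewrite: now ∫(-z*exp(2*z)) dz + ∫(18*z**2/(z**6 + 16)) dz + ∫(-5*z**2*cos(4*z)/4) dz.
Step 2. Substitute u = z**3, turning ∫(18*z**2/(z**6 + 16)) dz into ∫(6/(u**2 + 16)) du: now ∫(-z*exp(2*z)) dz + ∫(-5*z**2*cos(4*z)/4) dz + ∫(6/(u**2 + 16)) du.
Step 3. Evaluate the standard form: now 3*atan(u/4)/2 + ∫(-z*exp(2*z)) dz + ∫(-5*z**2*cos(4*z)/4) dz.
Step 4. Substitute back u = z**3: now 3*atan(z**3/4)/2 + ∫(-z*exp(2*z)) dz + ∫(-5*z**2*cos(4*z)/4) dz.
Step 5. Integrate ∫(-z*exp(2*z)) dz by parts with u = z, dv = (-exp(2*z)) dz, so v = -exp(2*z)/2: now -z*exp(2*z)/2 + 3*atan(z**3/4)/2 + ∫(-5*z**2*cos(4*z)/4) dz + ∫(exp(2*z)/2) dz.
Step 6. Evaluate the standard form: now -z*exp(2*z)/2 + exp(2*z)/4 + 3*atan(z**3/4)/2 + ∫(-5*z**2*cos(4*z)/4) dz.
Step 7. Integrate ∫(-5*z**2*cos(4*z)/4) dz by parts with u = z**2, dv = (-5*cos(4*z)/4) dz, so v = -5*sin(4*z)/16: now -5*z**2*sin(4*z)/16 - z*exp(2*z)/2 + exp(2*z)/4 + 3*atan(z**3/4)/2 + ∫(5*z*sin(4*z)/8) dz.
Step 8. Integrate ∫(5*z*sin(4*z)/8) dz by parts with u = z, dv = (5*sin(4*z)/8) dz, so v = -5*cos(4*z)/32: now -5*z**2*sin(4*z)/16 - z*exp(2*z)/2 - 5*z*cos(4*z)/32 + exp(2*z)/4 + 3*atan(z**3/4)/2 + ∫(5*cos(4*z)/32) dz.
Step 9. Evaluate the standard form: now -5*z**2*sin(4*z)/16 - z*exp(2*z)/2 - 5*z*cos(4*z)/32 + exp(2*z)/4 + 5*sin(4*z)/128 + 3*atan(z**3/4)/2.
Answer: -5*z**2*sin(4*z)/16 - z*exp(2*z)/2 - 5*z*cos(4*z)/32 + exp(2*z)/4 + 5*sin(4*z)/128 + 3*atan(z**3/4)/2.


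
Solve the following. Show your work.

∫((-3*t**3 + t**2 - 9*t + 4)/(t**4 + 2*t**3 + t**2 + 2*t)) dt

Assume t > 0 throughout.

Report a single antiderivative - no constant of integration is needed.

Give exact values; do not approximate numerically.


Step 1. Decompose ∫((-3*t**3 + t**2 - 9*t + 4)/(t**4 + 2*t**3 + t**2 + 2*t)) dt by partial fractions, (-3*t**3 + t**2 - 9*t + 4)/(t**4 + 2*t**3 + t**2 + 2*t) = -3/(t**2 + 1) - 5/(t + 2) + 2/t: now ∫(2/t) dt + ∫(-5/(t + 2)) dt + ∫(-3/(t**2 + 1)) dt.
Step 2. Evaluate the standard form [assuming t > 0]: now 2*log(t) + ∫(-5/(t + 2)) dt + ∫(-3/(t**2 + 1)) dt.
Step 3. Evaluate the standard form [assuming t > -2]: now 2*log(t) - 5*log(t + 2) + ∫(-3/(t**2 + 1)) dt.
Step 4. Evaluate the standard form: now 2*log(t) - 5*log(t + 2) - 3*atan(t).
Answer: 2*log(t) - 5*log(t + 2) - 3*atan(t).


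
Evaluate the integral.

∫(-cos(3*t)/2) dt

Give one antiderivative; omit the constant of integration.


Answer: -sin(3*t)/6.


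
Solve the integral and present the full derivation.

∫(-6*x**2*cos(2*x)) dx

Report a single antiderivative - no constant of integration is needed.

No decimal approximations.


Step 1. Integrate ∫(-6*x**2*cos(2*x)) dx by parts with u = x**2, dv = (-6*cos(2*x)) dx, so v = -3*sin(2*x): now -3*x**2*sin(2*x) + ∫(6*x*sin(2*x)) dx.
Step 2. Integrate ∫(6*x*sin(2*x)) dx by parts with u = x, dv = (6*sin(2*x)) dx, so v = -3*cos(2*x): now -3*x**2*sin(2*x) - 3*x*cos(2*x) + ∫(3*cos(2*x)) dx.
Step 3. Evaluate the standard form: now -3*x**2*sin(2*x) - 3*x*cos(2*x) + 3*sin(2*x)/2.
Answer: -3*x**2*sin(2*x) - 3*x*cos(2*x) + 3*sin(2*x)/2.


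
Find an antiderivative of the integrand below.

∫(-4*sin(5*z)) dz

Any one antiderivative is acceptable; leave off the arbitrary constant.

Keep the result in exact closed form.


Answer: 4*cos(5*z)/5.


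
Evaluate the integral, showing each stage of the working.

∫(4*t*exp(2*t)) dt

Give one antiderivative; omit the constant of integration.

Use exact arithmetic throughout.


Step 1. Integrate ∫(4*t*exp(2*t)) dt by parts with u = t, dv = (4*exp(2*t)) dt, so v = 2*exp(2*t): now 2*t*exp(2*t) + ∫(-2*exp(2*t)) dt.
Step 2. Evaluate the standard form: now 2*t*exp(2*t) - exp(2*t).
Answer: 2*t*exp(2*t) - exp(2*t).


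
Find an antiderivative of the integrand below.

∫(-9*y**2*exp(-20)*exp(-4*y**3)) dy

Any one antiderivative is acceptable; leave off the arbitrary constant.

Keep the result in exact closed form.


Answer: 3*exp(-4*y**3 - 20)/4.


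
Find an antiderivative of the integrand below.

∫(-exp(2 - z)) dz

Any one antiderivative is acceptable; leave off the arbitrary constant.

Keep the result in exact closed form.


Answer: exp(2 - z).


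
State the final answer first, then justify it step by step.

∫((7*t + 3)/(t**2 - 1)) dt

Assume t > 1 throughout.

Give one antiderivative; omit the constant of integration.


The answer is 5*log(t - 1) + 2*log(t + 1).
Step 1. Decompose ∫((7*t + 3)/(t**2 - 1)) dt by partial fractions, (7*t + 3)/(t**2 - 1) = 2/(t + 1) + 5/(t - 1): now ∫(5/(t - 1)) dt + ∫(2/(t + 1)) dt.
Step 2. Evaluate the standard form [assuming t > -1]: now 2*log(t + 1) + ∫(5/(t - 1)) dt.
Step 3. Evaluate the standard form [assuming t > 1]: now 5*log(t - 1) + 2*log(t + 1).
Answer: 5*log(t - 1) + 2*log(t + 1).


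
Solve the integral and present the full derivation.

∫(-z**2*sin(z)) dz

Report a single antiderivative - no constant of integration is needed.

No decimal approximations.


Step 1. Integrate ∫(-z**2*sin(z)) dz by parts with u = z**2, dv = (-sin(z)) dz, so v = cos(z): now z**2*cos(z) + ∫(-2*z*cos(z)) dz.
Step 2. Integrate ∫(-2*z*cos(z)) dz by parts with u = z, dv = (-2*cos(z)) dz, so v = -2*sin(z): now z**2*cos(z) - 2*z*sin(z) + ∫(2*sin(z)) dz.
Step 3. Evaluate the standard form: now z**2*cos(z) - 2*z*sin(z) - 2*cos(z).
Answer: z**2*cos(z) - 2*z*sin(z) - 2*cos(z).


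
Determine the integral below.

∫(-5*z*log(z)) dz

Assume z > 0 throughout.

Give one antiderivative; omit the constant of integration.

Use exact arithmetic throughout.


Answer: -5*z**2*log(z)/2 + 5*z**2/4.


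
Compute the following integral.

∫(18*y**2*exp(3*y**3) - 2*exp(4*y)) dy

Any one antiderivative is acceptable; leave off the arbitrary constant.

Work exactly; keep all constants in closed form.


Answer: -exp(4*y)/2 + 2*exp(3*y**3).


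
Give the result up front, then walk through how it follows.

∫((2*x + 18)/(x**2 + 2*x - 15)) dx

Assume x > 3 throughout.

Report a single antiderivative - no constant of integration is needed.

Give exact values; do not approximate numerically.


The answer is 3*log(x - 3) - log(x + 5).
Step 1. Decompose ∫((2*x + 18)/(x**2 + 2*x - 15)) dx by partial fractions, (2*x + 18)/(x**2 + 2*x - 15) = -1/(x + 5) + 3/(x - 3): now ∫(3/(x - 3)) dx + ∫(-1/(x + 5)) dx.
Step 2. Evaluate the standard form [assuming x > -5]: now -log(x + 5) + ∫(3/(x - 3)) dx.
Step 3. Evaluate the standard form [assuming x > 3]: now 3*log(x - 3) - log(x + 5).
Answer: 3*log(x - 3) - log(x + 5).


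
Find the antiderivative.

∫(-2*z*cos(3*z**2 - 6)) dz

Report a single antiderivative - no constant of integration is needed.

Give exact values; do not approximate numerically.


Answer: -sin(3*z**2 - 6)/3.


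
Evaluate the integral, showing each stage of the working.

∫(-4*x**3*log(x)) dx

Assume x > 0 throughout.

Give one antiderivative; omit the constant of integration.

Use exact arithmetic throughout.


Step 1. Integrate ∫(-4*x**3*log(x)) dx by parts with u = log(x), dv = (-4*x**3) dx, so v = -x**4 [assuming x > 0]: now -x**4*log(x) + ∫(x**3) dx.
Step 2. Evaluate the standard form: now -x**4*log(x) + x**4/4.
Answer: -x**4*log(x) + x**4/4.


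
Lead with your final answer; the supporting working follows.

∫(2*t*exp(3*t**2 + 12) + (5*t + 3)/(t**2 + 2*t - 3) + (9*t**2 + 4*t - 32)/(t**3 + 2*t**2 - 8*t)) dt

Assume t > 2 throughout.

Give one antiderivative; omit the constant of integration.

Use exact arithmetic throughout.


The answer is exp(3*t**2 + 12)/3 + 4*log(t) + log(t - 2) + 2*log(t - 1) + 3*log(t + 3) + 4*log(t + 4).
Step 1. Rewrite: now ∫(2*t*exp(3*t**2 + 12)) dt + ∫((5*t + 3)/(t**2 + 2*t - 3)) dt + ∫((9*t**2 + 4*t - 32)/(t**3 + 2*t**2 - 8*t)) dt.
Step 2. Decompose ∫((9*t**2 + 4*t - 32)/(t**3 + 2*t**2 - 8*t)) dt by partial fractions, (9*t**2 + 4*t - 32)/(t**3 + 2*t**2 - 8*t) = 4/(t + 4) + 1/(t - 2) + 4/t: now ∫(4/t) dt + ∫(2*t*exp(3*t**2 + 12)) dt + ∫((5*t + 3)/(t**2 + 2*t - 3)) dt + ∫(1/(t - 2)) dt + ∫(4/(t + 4)) dt.
Step 3. Evaluate the standard form [assuming t > -4]: now 4*log(t + 4) + ∫(4/t) dt + ∫(2*t*exp(3*t**2 + 12)) dt + ∫((5*t + 3)/(t**2 + 2*t - 3)) dt + ∫(1/(t - 2)) dt.
Step 4. Evaluate the standard form [assuming t > 2]: now log(t - 2) + 4*log(t + 4) + ∫(4/t) dt + ∫(2*t*exp(3*t**2 + 12)) dt + ∫((5*t + 3)/(t**2 + 2*t - 3)) dt.
Step 5. Evaluate the standard form [assuming t > 0]: now 4*log(t) + log(t - 2) + 4*log(t + 4) + ∫(2*t*exp(3*t**2 + 12)) dt + ∫((5*t + 3)/(t**2 + 2*t - 3)) dt.
Step 6. Substitute u = t**2 + 4, turning ∫(2*t*exp(3*t**2 + 12)) dt into ∫(exp(3*u)) du: now 4*log(t) + log(t - 2) + 4*log(t + 4) + ∫((5*t + 3)/(t**2 + 2*t - 3)) dt + ∫(exp(3*u)) du.
Step 7. Evaluate the standard form: now exp(3*u)/3 + 4*log(t) + log(t - 2) + 4*log(t + 4) + ∫((5*t + 3)/(t**2 + 2*t - 3)) dt.
Step 8. Substitute back u = t**2 + 4: now exp(3*t**2 + 12)/3 + 4*log(t) + log(t - 2) + 4*log(t + 4) + ∫((5*t + 3)/(t**2 + 2*t - 3)) dt.
Step 9. Decompose ∫((5*t + 3)/(t**2 + 2*t - 3)) dt by partial fractions, (5*t + 3)/(t**2 + 2*t - 3) = 3/(t + 3) + 2/(t - 1): now exp(3*t**2 + 12)/3 + 4*log(t) + log(t - 2) + 4*log(t + 4) + ∫(2/(t - 1)) dt + ∫(3/(t + 3)) dt.
Step 10. Evaluate the standard form [assuming t > 1]: now exp(3*t**2 + 12)/3 + 4*log(t) + log(t - 2) + 2*log(t - 1) + 4*log(t + 4) + ∫(3/(t + 3)) dt.
Step 11. Evaluate the standard form [assuming t > -3]: now exp(3*t**2 + 12)/3 + 4*log(t) + log(t - 2) + 2*log(t - 1) + 3*log(t + 3) + 4*log(t + 4).
Answer: exp(3*t**2 + 12)/3 + 4*log(t) + log(t - 2) + 2*log(t - 1) + 3*log(t + 3) + 4*log(t + 4).


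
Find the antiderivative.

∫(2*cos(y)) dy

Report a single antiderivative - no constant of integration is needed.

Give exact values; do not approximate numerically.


Answer: 2*sin(y).


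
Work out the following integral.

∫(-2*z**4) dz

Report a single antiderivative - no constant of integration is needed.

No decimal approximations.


Answer: -2*z**5/5.


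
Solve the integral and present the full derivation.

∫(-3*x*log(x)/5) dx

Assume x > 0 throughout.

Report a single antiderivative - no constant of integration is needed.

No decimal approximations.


Step 1. Integrate ∫(-3*x*log(x)/5) dx by parts with u = log(x), dv = (-3*x/5) dx, so v = -3*x**2/10 [assuming x > 0]: now -3*x**2*log(x)/10 + ∫(3*x/10) dx.
Step 2. Evaluate the standard form: now -3*x**2*log(x)/10 + 3*x**2/20.
Answer: -3*x**2*log(x)/10 + 3*x**2/20.


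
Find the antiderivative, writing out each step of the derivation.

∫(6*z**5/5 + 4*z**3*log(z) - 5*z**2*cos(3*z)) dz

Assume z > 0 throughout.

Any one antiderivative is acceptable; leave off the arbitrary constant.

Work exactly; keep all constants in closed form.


Step 1. Rewrite: now ∫(6*z**5/5) dz + ∫(-5*z**2*cos(3*z)) dz + ∫(4*z**3*log(z)) dz.
Step 2. Evaluate the standard form: now z**6/5 + ∫(-5*z**2*cos(3*z)) dz + ∫(4*z**3*log(z)) dz.
Step 3. Integrate ∫(4*z**3*log(z)) dz by parts with u = log(z), dv = (4*z**3) dz, so v = z**4 [assuming z > 0]: now z**6/5 + z**4*log(z) + ∫(-z**3) dz + ∫(-5*z**2*cos(3*z)) dz.
Step 4. Evaluate the standard form: now z**6/5 + z**4*log(z) - z**4/4 + ∫(-5*z**2*cos(3*z)) dz.
Step 5. Integrate ∫(-5*z**2*cos(3*z)) dz by parts with u = z**2, dv = (-5*cos(3*z)) dz, so v = -5*sin(3*z)/3: now z**6/5 + z**4*log(z) - z**4/4 - 5*z**2*sin(3*z)/3 + ∫(10*z*sin(3*z)/3) dz.
Step 6. Integrate ∫(10*z*sin(3*z)/3) dz by parts with u = z, dv = (10*sin(3*z)/3) dz, so v = -10*cos(3*z)/9: now z**6/5 + z**4*log(z) - z**4/4 - 5*z**2*sin(3*z)/3 - 10*z*cos(3*z)/9 + ∫(10*cos(3*z)/9) dz.
Step 7. Evaluate the standard form: now z**6/5 + z**4*log(z) - z**4/4 - 5*z**2*sin(3*z)/3 - 10*z*cos(3*z)/9 + 10*sin(3*z)/27.
Answer: z**6/5 + z**4*log(z) - z**4/4 - 5*z**2*sin(3*z)/3 - 10*z*cos(3*z)/9 + 10*sin(3*z)/27.


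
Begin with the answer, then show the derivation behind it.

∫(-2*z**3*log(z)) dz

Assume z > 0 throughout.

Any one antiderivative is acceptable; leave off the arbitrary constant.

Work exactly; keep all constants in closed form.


The answer is -z**4*log(z)/2 + z**4/8.
Step 1. Integrate ∫(-2*z**3*log(z)) dz by parts with u = log(z), dv = (-2*z**3) dz, so v = -z**4/2 [assuming z > 0]: now -z**4*log(z)/2 + ∫(z**3/2) dz.
Step 2. Evaluate the standard form: now -z**4*log(z)/2 + z**4/8.
Answer: -z**4*log(z)/2 + z**4/8.


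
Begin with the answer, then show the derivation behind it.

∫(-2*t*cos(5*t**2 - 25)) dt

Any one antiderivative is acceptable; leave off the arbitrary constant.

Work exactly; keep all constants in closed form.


The answer is -sin(5*t**2 - 25)/5.
Step 1. Substitute u = t**2 - 5, turning ∫(-2*t*cos(5*t**2 - 25)) dt into ∫(-cos(5*u)) du: now ∫(-cos(5*u)) du.
Step 2. Evaluate the standard form: now -sin(5*u)/5.
Step 3. Substitute back u = t**2 - 5: now -sin(5*t**2 - 25)/5.
Answer: -sin(5*t**2 - 25)/5.


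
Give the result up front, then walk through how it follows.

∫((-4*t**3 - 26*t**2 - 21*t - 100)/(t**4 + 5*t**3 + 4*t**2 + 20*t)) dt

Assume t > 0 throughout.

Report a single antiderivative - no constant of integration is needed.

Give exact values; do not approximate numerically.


The answer is -5*log(t) + log(t + 5) - atan(t/2)/2.
Step 1. Decompose ∫((-4*t**3 - 26*t**2 - 21*t - 100)/(t**4 + 5*t**3 + 4*t**2 + 20*t)) dt by partial fractions, (-4*t**3 - 26*t**2 - 21*t - 100)/(t**4 + 5*t**3 + 4*t**2 + 20*t) = -1/(t**2 + 4) + 1/(t + 5) - 5/t: now ∫(-5/t) dt + ∫(1/(t + 5)) dt + ∫(-1/(t**2 + 4)) dt.
Step 2. Evaluate the standard form [assuming t > -5]: now log(t + 5) + ∫(-5/t) dt + ∫(-1/(t**2 + 4)) dt.
Step 3. Evaluate the standard form [assuming t > 0]: now -5*log(t) + log(t + 5) + ∫(-1/(t**2 + 4)) dt.
Step 4. Evaluate the standard form: now -5*log(t) + log(t + 5) - atan(t/2)/2.
Answer: -5*log(t) + log(t + 5) - atan(t/2)/2.


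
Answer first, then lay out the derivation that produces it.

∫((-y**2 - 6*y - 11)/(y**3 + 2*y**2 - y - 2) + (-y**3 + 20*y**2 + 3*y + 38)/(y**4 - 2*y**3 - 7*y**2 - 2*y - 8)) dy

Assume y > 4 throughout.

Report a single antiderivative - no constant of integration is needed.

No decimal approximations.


The answer is 3*log(y - 4) - 3*log(y - 1) + 3*log(y + 1) - 5*log(y + 2) - 2*atan(y).
Step 1. Rewrite: now ∫((-y**2 - 6*y - 11)/(y**3 + 2*y**2 - y - 2)) dy + ∫((-y**3 + 20*y**2 + 3*y + 38)/(y**4 - 2*y**3 - 7*y**2 - 2*y - 8)) dy.
Step 2. Decompose ∫((-y**3 + 20*y**2 + 3*y + 38)/(y**4 - 2*y**3 - 7*y**2 - 2*y - 8)) dy by partial fractions, (-y**3 + 20*y**2 + 3*y + 38)/(y**4 - 2*y**3 - 7*y**2 - 2*y - 8) = -2/(y**2 + 1) - 4/(y + 2) + 3/(y - 4): now ∫((-y**2 - 6*y - 11)/(y**3 + 2*y**2 - y - 2)) dy + ∫(3/(y - 4)) dy + ∫(-4/(y + 2)) dy + ∫(-2/(y**2 + 1)) dy.
Step 3. Evaluate the standard form [assuming y > -2]: now -4*log(y + 2) + ∫((-y**2 - 6*y - 11)/(y**3 + 2*y**2 - y - 2)) dy + ∫(3/(y - 4)) dy + ∫(-2/(y**2 + 1)) dy.
Step 4. Evaluate the standard form [assuming y > 4]: now 3*log(y - 4) - 4*log(y + 2) + ∫((-y**2 - 6*y - 11)/(y**3 + 2*y**2 - y - 2)) dy + ∫(-2/(y**2 + 1)) dy.
Step 5. Evaluate the standard form: now 3*log(y - 4) - 4*log(y + 2) - 2*atan(y) + ∫((-y**2 - 6*y - 11)/(y**3 + 2*y**2 - y - 2)) dy.
Step 6. Decompose ∫((-y**2 - 6*y - 11)/(y**3 + 2*y**2 - y - 2)) dy by partial fractions, (-y**2 - 6*y - 11)/(y**3 + 2*y**2 - y - 2) = -1/(y + 2) + 3/(y + 1) - 3/(y - 1): now 3*log(y - 4) - 4*log(y + 2) - 2*atan(y) + ∫(-3/(y - 1)) dy + ∫(3/(y + 1)) dy + ∫(-1/(y + 2)) dy.
Step 7. Evaluate the standard form [assuming y > -1]: now 3*log(y - 4) + 3*log(y + 1) - 4*log(y + 2) - 2*atan(y) + ∫(-3/(y - 1)) dy + ∫(-1/(y + 2)) dy.
Step 8. Evaluate the standard form [assuming y > 1]: now 3*log(y - 4) - 3*log(y - 1) + 3*log(y + 1) - 4*log(y + 2) - 2*atan(y) + ∫(-1/(y + 2)) dy.
Step 9. Evaluate the standard form [assuming y > -2]: now 3*log(y - 4) - 3*log(y - 1) + 3*log(y + 1) - 5*log(y + 2) - 2*atan(y).
Answer: 3*log(y - 4) - 3*log(y - 1) + 3*log(y + 1) - 5*log(y + 2) - 2*atan(y).


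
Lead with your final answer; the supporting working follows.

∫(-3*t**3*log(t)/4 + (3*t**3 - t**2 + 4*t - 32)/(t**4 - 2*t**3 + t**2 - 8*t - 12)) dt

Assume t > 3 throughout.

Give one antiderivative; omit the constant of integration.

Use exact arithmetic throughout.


The answer is -3*t**4*log(t)/16 + 3*t**4/64 + log(t - 3) + 2*log(t + 1) + 2*atan(t/2).
Step 1. Rewrite: now ∫(-3*t**3*log(t)/4) dt + ∫((3*t**3 - t**2 + 4*t - 32)/(t**4 - 2*t**3 + t**2 - 8*t - 12)) dt.
Step 2. Decompose ∫((3*t**3 - t**2 + 4*t - 32)/(t**4 - 2*t**3 + t**2 - 8*t - 12)) dt by partial fractions, (3*t**3 - t**2 + 4*t - 32)/(t**4 - 2*t**3 + t**2 - 8*t - 12) = 4/(t**2 + 4) + 2/(t + 1) + 1/(t - 3): now ∫(-3*t**3*log(t)/4) dt + ∫(1/(t - 3)) dt + ∫(2/(t + 1)) dt + ∫(4/(t**2 + 4)) dt.
Step 3. Evaluate the standard form [assuming t > 3]: now log(t - 3) + ∫(-3*t**3*log(t)/4) dt + ∫(2/(t + 1)) dt + ∫(4/(t**2 + 4)) dt.
Step 4. Evaluate the standard form [assuming t > -1]: now log(t - 3) + 2*log(t + 1) + ∫(-3*t**3*log(t)/4) dt + ∫(4/(t**2 + 4)) dt.
Step 5. Evaluate the standard form: now log(t - 3) + 2*log(t + 1) + 2*atan(t/2) + ∫(-3*t**3*log(t)/4) dt.
Step 6. Integrate ∫(-3*t**3*log(t)/4) dt by parts with u = log(t), dv = (-3*t**3/4) dt, so v = -3*t**4/16 [assuming t > 0]: now -3*t**4*log(t)/16 + log(t - 3) + 2*log(t + 1) + 2*atan(t/2) + ∫(3*t**3/16) dt.
Step 7. Evaluate the standard form: now -3*t**4*log(t)/16 + 3*t**4/64 + log(t - 3) + 2*log(t + 1) + 2*atan(t/2).
Answer: -3*t**4*log(t)/16 + 3*t**4/64 + log(t - 3) + 2*log(t + 1) + 2*atan(t/2).


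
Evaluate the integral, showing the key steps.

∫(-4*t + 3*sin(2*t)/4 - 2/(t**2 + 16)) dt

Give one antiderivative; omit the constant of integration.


Step 1. Rewrite: now ∫(-4*t) dt + ∫(-2/(t**2 + 16)) dt + ∫(3*sin(2*t)/4) dt.
Step 2. Evaluate the standard form: now -2*t**2 + ∫(-2/(t**2 + 16)) dt + ∫(3*sin(2*t)/4) dt.
Step 3. Evaluate the standard form: now -2*t**2 - atan(t/4)/2 + ∫(3*sin(2*t)/4) dt.
Step 4. Evaluate the standard form: now -2*t**2 - 3*cos(2*t)/8 - atan(t/4)/2.
Answer: -2*t**2 - 3*cos(2*t)/8 - atan(t/4)/2.


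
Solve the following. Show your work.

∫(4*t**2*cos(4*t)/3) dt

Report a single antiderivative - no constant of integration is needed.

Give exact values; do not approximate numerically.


Step 1. Integrate ∫(4*t**2*cos(4*t)/3) dt by parts with u = t**2, dv = (4*cos(4*t)/3) dt, so v = sin(4*t)/3: now t**2*sin(4*t)/3 + ∫(-2*t*sin(4*t)/3) dt.
Step 2. Integrate ∫(-2*t*sin(4*t)/3) dt by parts with u = t, dv = (-2*sin(4*t)/3) dt, so v = cos(4*t)/6: now t**2*sin(4*t)/3 + t*cos(4*t)/6 + ∫(-cos(4*t)/6) dt.
Step 3. Evaluate the standard form: now t**2*sin(4*t)/3 + t*cos(4*t)/6 - sin(4*t)/24.
Answer: t**2*sin(4*t)/3 + t*cos(4*t)/6 - sin(4*t)/24.


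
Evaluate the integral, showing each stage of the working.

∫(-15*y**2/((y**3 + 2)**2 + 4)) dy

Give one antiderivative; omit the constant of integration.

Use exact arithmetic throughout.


Step 1. Substitute u = y**3 + 2, turning ∫(-15*y**2/((y**3 + 2)**2 + 4)) dy into ∫(-5/(u**2 + 4)) du: now ∫(-5/(u**2 + 4)) du.
Step 2. Evaluate the standard form: now -5*atan(u/2)/2.
Step 3. Substitute back u = y**3 + 2: now -5*atan(y**3/2 + 1)/2.
Answer: -5*atan(y**3/2 + 1)/2.


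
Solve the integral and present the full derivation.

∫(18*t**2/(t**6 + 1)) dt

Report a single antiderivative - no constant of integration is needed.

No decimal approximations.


Step 1. Substitute u = t**3, turning ∫(18*t**2/(t**6 + 1)) dt into ∫(6/(u**2 + 1)) du: now ∫(6/(u**2 + 1)) du.
Step 2. Evaluate the standard form: now 6*atan(u).
Step 3. Substitute back u = t**3: now 6*atan(t**3).
Answer: 6*atan(t**3).


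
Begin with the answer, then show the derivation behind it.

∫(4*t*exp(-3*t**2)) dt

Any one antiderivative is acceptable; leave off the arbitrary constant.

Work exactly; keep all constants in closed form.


The answer is -2*exp(-3*t**2)/3.
Step 1. Substitute u = t**2, turning ∫(4*t*exp(-3*t**2)) dt into ∫(2*exp(-3*u)) du: now ∫(2*exp(-3*u)) du.
Step 2. Evaluate the standard form: now -2*exp(-3*u)/3.
Step 3. Substitute back u = t**2: now -2*exp(-3*t**2)/3.
Answer: -2*exp(-3*t**2)/3.
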